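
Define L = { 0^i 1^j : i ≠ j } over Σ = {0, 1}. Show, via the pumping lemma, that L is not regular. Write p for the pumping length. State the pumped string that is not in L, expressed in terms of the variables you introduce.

Assume L is regular; let p be its pumping constant.
Choose w = 0^p 1^{p+p!}. Since p ≠ p+p!, w ∈ L; and |w| ≥ p.
The pumping lemma gives a decomposition w = xyz where |xy| ≤ p and |y| > 0.
Because |xy| ≤ p and w begins with p copies of 0, we have y = 0^k with 1 ≤ k ≤ p.
Since 1 ≤ k ≤ p, k divides p!; set t = 1 + p!/k. Then xy^t z has p + (p!/k)·k = p + p! copies of 0. Now the 0-count equals the 1-count, so i ≠ j fails. So xy^t z = 0^{p+p!} 1^{p+p!} ∉ L.
This is a contradiction; hence L is not regular.

0^{p+p!} 1^{p+p!}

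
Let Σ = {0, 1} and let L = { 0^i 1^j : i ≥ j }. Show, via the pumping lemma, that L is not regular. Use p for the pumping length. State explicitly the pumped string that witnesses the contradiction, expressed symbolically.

Toward a contradiction, assume L is regular with pumping length p.
Choose w = 0^p 1^p ∈ L, with |w| = 2p ≥ p.
Write w = xyz as guaranteed by the lemma, with |xy| ≤ p and |y| > 0.
The first p characters of w are 0's, so xy (and hence y) consists only of 0's. Write y = 0^k, 1 ≤ k ≤ p.
Consider xy^0z = xz = 0^{p-k} 1^p. Since k ≥ 1, the 0-count p-k is less than p, so i ≥ j fails; thus xz ∉ L.
This contradicts the pumping lemma, so L is not regular.

0^{p-k} 1^p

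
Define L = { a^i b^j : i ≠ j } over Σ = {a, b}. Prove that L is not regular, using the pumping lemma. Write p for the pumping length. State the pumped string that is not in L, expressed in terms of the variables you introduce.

a^{p+p!} b^{p+p!}

Toward a contradiction, assume L is regular with pumping length p.
Choose w = a^p b^{p+p!}. Since p ≠ p+p!, w ∈ L; and |w| ≥ p.
By the pumping lemma, w = xyz with |xy| ≤ p and y is nonempty.
Because |xy| ≤ p and w begins with p copies of a, we have y = a^k with 1 ≤ k ≤ p.
Since 1 ≤ k ≤ p, k divides p!; set t = 1 + p!/k. Then xy^t z has p + (p!/k)·k = p + p! copies of a. Now the a-count equals the b-count, so i ≠ j fails. So xy^t z = a^{p+p!} b^{p+p!} ∉ L.
Contradiction. Therefore L is not regular.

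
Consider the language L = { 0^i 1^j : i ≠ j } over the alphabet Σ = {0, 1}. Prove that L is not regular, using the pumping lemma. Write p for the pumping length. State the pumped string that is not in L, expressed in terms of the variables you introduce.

0^{p+p!} 1^{p+p!}

Assume L is regular. Let p be the pumping length given by the pumping lemma.
Choose w = 0^p 1^{p+p!}. Since p ≠ p+p!, w ∈ L; and |w| ≥ p.
By the pumping lemma, w = xyz with |xy| ≤ p and |y| > 0.
The first p characters of w are 0's, so xy (and hence y) consists only of 0's. Write y = 0^k, 1 ≤ k ≤ p.
Since 1 ≤ k ≤ p, k divides p!; set t = 1 + p!/k. Then xy^t z has p + (p!/k)·k = p + p! copies of 0. Now the 0-count equals the 1-count, so i ≠ j fails. So xy^t z = 0^{p+p!} 1^{p+p!} ∉ L.
This contradicts the pumping lemma, so L is not regular.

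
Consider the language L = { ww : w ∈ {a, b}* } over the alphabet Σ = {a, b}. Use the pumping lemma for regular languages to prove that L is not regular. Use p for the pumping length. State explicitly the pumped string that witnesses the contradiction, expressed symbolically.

a^{p+k} b^p a^p b^p

Suppose for contradiction that L is regular, and let p be the pumping length.
Take w = a^p b^p a^p b^p = uu where u = a^pb^p; then w ∈ L and |w| = 4p ≥ p.
The pumping lemma gives a decomposition w = xyz where |xy| ≤ p and y is nonempty.
Because |xy| ≤ p and w begins with p copies of a, we have y = a^k with 1 ≤ k ≤ p.
Pump with i = 2: xy^2z = a^{p+k} b^p a^p b^p, of length 4p+k. Suppose this equals vv. The string starts with a and ends with b, so v does too; thus the boundary between the two copies of v is a b→a transition. There is exactly one such transition, at position 2p+k, so |v| = 2p+k and |vv| = 4p+2k ≠ 4p+k since k ≥ 1. So xy^2z ∉ L.
Contradiction. Therefore L is not regular.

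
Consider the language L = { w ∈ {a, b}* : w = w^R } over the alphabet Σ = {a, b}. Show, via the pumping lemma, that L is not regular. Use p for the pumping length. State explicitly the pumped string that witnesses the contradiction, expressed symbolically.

a^{p+k} b a^p

Toward a contradiction, assume L is regular with pumping length p.
Take w = a^p b a^p, a palindrome of length 2p+1 ≥ p.
Write w = xyz as guaranteed by the lemma, with |xy| ≤ p and |y| > 0.
Because |xy| ≤ p and w begins with p copies of a, we have y = a^k with 1 ≤ k ≤ p.
Pump with i = 2: xy^2z = a^{p+k} b a^p. Its reverse is a^p b a^{p+k}, which differs from xy^2z since k ≥ 1. So xy^2z is not a palindrome and xy^2z ∉ L.
This contradicts the pumping lemma, so L is not regular.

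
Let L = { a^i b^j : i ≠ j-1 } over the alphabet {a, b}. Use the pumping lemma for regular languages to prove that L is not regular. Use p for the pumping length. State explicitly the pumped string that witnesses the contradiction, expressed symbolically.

Assume L is regular; let p be its pumping constant.
Choose w = a^p b^{p+p!+1}. Since p ≠ (p+p!+1)-1 = p+p!, w ∈ L; and |w| ≥ p.
By the pumping lemma, w = xyz with |xy| ≤ p and |y| > 0.
The first p characters of w are a's, so xy (and hence y) consists only of a's. Write y = a^k, 1 ≤ k ≤ p.
Since 1 ≤ k ≤ p, k divides p!; set t = 1 + p!/k. Then xy^t z has p + (p!/k)·k = p + p! copies of a. Now the a-count is p+p! and (b-count)-1 = (p+p!+1)-1 = p+p!, so i ≠ j-1 fails. So xy^t z = a^{p+p!} b^{p+p!+1} ∉ L.
This contradicts the pumping lemma, so L is not regular.

a^{p+p!} b^{p+p!+1}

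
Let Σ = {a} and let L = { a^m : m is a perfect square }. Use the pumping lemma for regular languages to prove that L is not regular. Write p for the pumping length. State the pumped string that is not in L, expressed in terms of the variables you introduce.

Assume L is regular. Let p be the pumping length given by the pumping lemma.
Take w = a^{p²} ∈ L with |w| = p² ≥ p.
Write w = xyz as guaranteed by the lemma, with |xy| ≤ p and |y| > 0.
Then y = a^k for some k with 1 ≤ k ≤ p.
Pump with i = 2: xy^2z = a^{p²+k}. Since 1 ≤ k ≤ p, p² < p²+k ≤ p²+p < (p+1)², so p²+k lies strictly between consecutive squares and is not a perfect square. So xy^2z ∉ L.
This is a contradiction; hence L is not regular.

a^{p²+k}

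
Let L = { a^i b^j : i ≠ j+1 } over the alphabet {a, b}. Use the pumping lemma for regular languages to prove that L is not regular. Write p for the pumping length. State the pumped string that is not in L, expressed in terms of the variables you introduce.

Toward a contradiction, assume L is regular with pumping length p.
Choose w = a^p b^{p+p!-1}. Since p ≠ (p+p!-1)+1 = p+p!, w ∈ L; and |w| ≥ p.
The pumping lemma gives a decomposition w = xyz where |xy| ≤ p and |y| ≥ 1.
Since the first p symbols of w are all a's and |xy| ≤ p, y lies entirely in the leading a-block: y = a^k for some k with 1 ≤ k ≤ p.
Since 1 ≤ k ≤ p, k divides p!; set t = 1 + p!/k. Then xy^t z has p + (p!/k)·k = p + p! copies of a. Now the a-count is p+p! and (b-count)+1 = (p+p!-1)+1 = p+p!, so i ≠ j+1 fails. So xy^t z = a^{p+p!} b^{p+p!-1} ∉ L.
Contradiction. Therefore L is not regular.

a^{p+p!} b^{p+p!-1}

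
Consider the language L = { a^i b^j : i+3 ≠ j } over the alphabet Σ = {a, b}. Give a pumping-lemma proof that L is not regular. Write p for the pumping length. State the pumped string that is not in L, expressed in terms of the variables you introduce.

Assume L is regular; let p be its pumping constant.
Choose w = a^p b^{p+p!+3}. Since p ≠ (p+p!+3)-3 = p+p!, w ∈ L; and |w| ≥ p.
By the pumping lemma, w = xyz with |xy| ≤ p and y is nonempty.
Because |xy| ≤ p and w begins with p copies of a, we have y = a^k with 1 ≤ k ≤ p.
Since 1 ≤ k ≤ p, k divides p!; set t = 1 + p!/k. Then xy^t z has p + (p!/k)·k = p + p! copies of a. Now the a-count is p+p! and (b-count)-3 = (p+p!+3)-3 = p+p!, so i+3 ≠ j fails. So xy^t z = a^{p+p!} b^{p+p!+3} ∉ L.
This contradicts the pumping lemma, so L is not regular.

a^{p+p!} b^{p+p!+3}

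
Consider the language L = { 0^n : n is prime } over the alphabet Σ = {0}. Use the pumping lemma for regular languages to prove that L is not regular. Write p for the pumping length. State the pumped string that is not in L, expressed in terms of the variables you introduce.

0^{q(1+k)}

Toward a contradiction, assume L is regular with pumping length p.
Let q be a prime with q ≥ p+2 (infinitely many primes exist), and take w = 0^q ∈ L with |w| = q ≥ p.
Write w = xyz as guaranteed by the lemma, with |xy| ≤ p and |y| ≥ 1.
Then y = 0^k for some k with 1 ≤ k ≤ p.
Since 1 ≤ k ≤ p, |xz| = q-k. Pump with i = q+1: |xy^{q+1}z| = (q-k)+(q+1)k = q+qk = q(1+k), which is composite (both factors ≥ 2). So xy^{q+1}z = 0^{q(1+k)} ∉ L.
Contradiction. Therefore L is not regular.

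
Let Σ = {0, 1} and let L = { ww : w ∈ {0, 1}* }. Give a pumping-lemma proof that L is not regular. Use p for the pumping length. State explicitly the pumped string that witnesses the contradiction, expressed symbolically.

0^{p+k} 1^p 0^p 1^p

Assume L is regular; let p be its pumping constant.
Take w = 0^p 1^p 0^p 1^p = uu where u = 0^p1^p; then w ∈ L and |w| = 4p ≥ p.
By the pumping lemma, w = xyz with |xy| ≤ p and |y| ≥ 1.
Since the first p symbols of w are all 0's and |xy| ≤ p, y lies entirely in the leading 0-block: y = 0^k for some k with 1 ≤ k ≤ p.
Pump with i = 2: xy^2z = 0^{p+k} 1^p 0^p 1^p, of length 4p+k. Suppose this equals vv. The string starts with 0 and ends with 1, so v does too; thus the boundary between the two copies of v is a 1→0 transition. There is exactly one such transition, at position 2p+k, so |v| = 2p+k and |vv| = 4p+2k ≠ 4p+k since k ≥ 1. So xy^2z ∉ L.
This contradicts the pumping lemma, so L is not regular.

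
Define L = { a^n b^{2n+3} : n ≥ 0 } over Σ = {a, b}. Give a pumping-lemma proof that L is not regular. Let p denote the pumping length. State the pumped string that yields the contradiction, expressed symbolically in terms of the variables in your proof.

Assume L is regular; let p be its pumping constant.
Take w = a^p b^{2p+3}. Then w ∈ L and |w| = 3p+3 ≥ p.
Write w = xyz as guaranteed by the lemma, with |xy| ≤ p and |y| > 0.
The first p characters of w are a's, so xy (and hence y) consists only of a's. Write y = a^k, 1 ≤ k ≤ p.
Pump with i = 2: xy^2z = a^{p+k} b^{2p+3}. For this to lie in L we would need 2p+3 = 2(p+k)+3, which forces k = 0. But k ≥ 1, so xy^2z ∉ L.
This is a contradiction; hence L is not regular.

a^{p+k} b^{2p+3}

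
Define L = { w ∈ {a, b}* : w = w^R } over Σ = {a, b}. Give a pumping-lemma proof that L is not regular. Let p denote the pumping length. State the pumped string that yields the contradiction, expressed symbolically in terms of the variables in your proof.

Toward a contradiction, assume L is regular with pumping length p.
Take w = a^p b a^p, a palindrome of length 2p+1 ≥ p.
The pumping lemma gives a decomposition w = xyz where |xy| ≤ p and |y| ≥ 1.
Because |xy| ≤ p and w begins with p copies of a, we have y = a^k with 1 ≤ k ≤ p.
Pump with i = 2: xy^2z = a^{p+k} b a^p. Its reverse is a^p b a^{p+k}, which differs from xy^2z since k ≥ 1. So xy^2z is not a palindrome and xy^2z ∉ L.
This contradicts the pumping lemma, so L is not regular.

a^{p+k} b a^p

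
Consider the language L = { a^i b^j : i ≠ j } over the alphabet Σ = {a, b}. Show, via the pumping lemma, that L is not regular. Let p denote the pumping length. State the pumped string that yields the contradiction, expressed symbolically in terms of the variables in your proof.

a^{p+p!} b^{p+p!}

Assume L is regular; let p be its pumping constant.
Choose w = a^p b^{p+p!}. Since p ≠ p+p!, w ∈ L; and |w| ≥ p.
Write w = xyz as guaranteed by the lemma, with |xy| ≤ p and y is nonempty.
Because |xy| ≤ p and w begins with p copies of a, we have y = a^k with 1 ≤ k ≤ p.
Since 1 ≤ k ≤ p, k divides p!; set t = 1 + p!/k. Then xy^t z has p + (p!/k)·k = p + p! copies of a. Now the a-count equals the b-count, so i ≠ j fails. So xy^t z = a^{p+p!} b^{p+p!} ∉ L.
This is a contradiction; hence L is not regular.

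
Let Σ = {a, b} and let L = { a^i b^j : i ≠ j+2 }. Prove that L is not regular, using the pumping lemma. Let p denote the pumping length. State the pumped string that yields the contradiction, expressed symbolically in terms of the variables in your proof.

a^{p+p!} b^{p+p!-2}

Assume L is regular. Let p be the pumping length given by the pumping lemma.
Choose w = a^p b^{p+p!-2}. Since p ≠ (p+p!-2)+2 = p+p!, w ∈ L; and |w| ≥ p.
The pumping lemma gives a decomposition w = xyz where |xy| ≤ p and |y| ≥ 1.
The first p characters of w are a's, so xy (and hence y) consists only of a's. Write y = a^k, 1 ≤ k ≤ p.
Since 1 ≤ k ≤ p, k divides p!; set t = 1 + p!/k. Then xy^t z has p + (p!/k)·k = p + p! copies of a. Now the a-count is p+p! and (b-count)+2 = (p+p!-2)+2 = p+p!, so i ≠ j+2 fails. So xy^t z = a^{p+p!} b^{p+p!-2} ∉ L.
Contradiction. Therefore L is not regular.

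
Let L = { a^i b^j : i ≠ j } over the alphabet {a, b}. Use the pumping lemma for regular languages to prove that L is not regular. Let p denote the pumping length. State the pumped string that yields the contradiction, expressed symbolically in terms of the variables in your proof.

a^{p+p!} b^{p+p!}

Assume L is regular; let p be its pumping constant.
Choose w = a^p b^{p+p!}. Since p ≠ p+p!, w ∈ L; and |w| ≥ p.
By the pumping lemma, w = xyz with |xy| ≤ p and |y| ≥ 1.
The first p characters of w are a's, so xy (and hence y) consists only of a's. Write y = a^k, 1 ≤ k ≤ p.
Since 1 ≤ k ≤ p, k divides p!; set t = 1 + p!/k. Then xy^t z has p + (p!/k)·k = p + p! copies of a. Now the a-count equals the b-count, so i ≠ j fails. So xy^t z = a^{p+p!} b^{p+p!} ∉ L.
Contradiction. Therefore L is not regular.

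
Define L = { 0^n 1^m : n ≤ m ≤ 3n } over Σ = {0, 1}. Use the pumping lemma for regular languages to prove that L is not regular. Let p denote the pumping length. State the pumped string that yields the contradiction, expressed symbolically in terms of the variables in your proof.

0^{p+k} 1^p

Assume L is regular; let p be its pumping constant.
Take w = 0^p 1^p ∈ L (since p ≤ p ≤ 3p), with |w| = 2p ≥ p.
Write w = xyz as guaranteed by the lemma, with |xy| ≤ p and y is nonempty.
Because |xy| ≤ p and w begins with p copies of 0, we have y = 0^k with 1 ≤ k ≤ p.
Pump with i = 2: xy^2z = 0^{p+k} 1^p. Now n = p+k > p = m, so the condition n ≤ m fails. Thus xy^2z ∉ L.
This is a contradiction; hence L is not regular.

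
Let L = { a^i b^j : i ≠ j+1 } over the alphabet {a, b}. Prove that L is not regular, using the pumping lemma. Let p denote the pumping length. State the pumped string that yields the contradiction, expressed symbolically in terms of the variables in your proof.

Assume L is regular; let p be its pumping constant.
Choose w = a^p b^{p+p!-1}. Since p ≠ (p+p!-1)+1 = p+p!, w ∈ L; and |w| ≥ p.
By the pumping lemma, w = xyz with |xy| ≤ p and |y| ≥ 1.
Because |xy| ≤ p and w begins with p copies of a, we have y = a^k with 1 ≤ k ≤ p.
Since 1 ≤ k ≤ p, k divides p!; set t = 1 + p!/k. Then xy^t z has p + (p!/k)·k = p + p! copies of a. Now the a-count is p+p! and (b-count)+1 = (p+p!-1)+1 = p+p!, so i ≠ j+1 fails. So xy^t z = a^{p+p!} b^{p+p!-1} ∉ L.
This contradicts the pumping lemma, so L is not regular.

a^{p+p!} b^{p+p!-1}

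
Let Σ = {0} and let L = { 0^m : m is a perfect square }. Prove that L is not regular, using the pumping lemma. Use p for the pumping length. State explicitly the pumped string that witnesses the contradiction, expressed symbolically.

0^{p²+k}

Suppose for contradiction that L is regular, and let p be the pumping length.
Take w = 0^{p²} ∈ L with |w| = p² ≥ p.
The pumping lemma gives a decomposition w = xyz where |xy| ≤ p and |y| ≥ 1.
Then y = 0^k for some k with 1 ≤ k ≤ p.
Pump with i = 2: xy^2z = 0^{p²+k}. Since 1 ≤ k ≤ p, p² < p²+k ≤ p²+p < (p+1)², so p²+k lies strictly between consecutive squares and is not a perfect square. So xy^2z ∉ L.
This contradicts the pumping lemma, so L is not regular.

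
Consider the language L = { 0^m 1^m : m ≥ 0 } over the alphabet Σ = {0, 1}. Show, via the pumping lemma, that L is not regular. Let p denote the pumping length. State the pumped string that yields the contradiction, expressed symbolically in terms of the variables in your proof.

Toward a contradiction, assume L is regular with pumping length p.
Let w = 0^p 1^p ∈ L; note |w| = 2p ≥ p.
The pumping lemma gives a decomposition w = xyz where |xy| ≤ p and |y| ≥ 1.
Because |xy| ≤ p and w begins with p copies of 0, we have y = 0^k with 1 ≤ k ≤ p.
Pump with i = 2: xy^2z = 0^{p+k} 1^p. For this to lie in L we would need p = p+k, which forces k = 0. But k ≥ 1, so xy^2z ∉ L.
This contradicts the pumping lemma, so L is not regular.

0^{p+k} 1^p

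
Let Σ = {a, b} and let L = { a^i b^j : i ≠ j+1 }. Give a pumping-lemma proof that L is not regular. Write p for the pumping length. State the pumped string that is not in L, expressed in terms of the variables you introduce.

Assume L is regular. Let p be the pumping length given by the pumping lemma.
Choose w = a^p b^{p+p!-1}. Since p ≠ (p+p!-1)+1 = p+p!, w ∈ L; and |w| ≥ p.
The pumping lemma gives a decomposition w = xyz where |xy| ≤ p and y is nonempty.
The first p characters of w are a's, so xy (and hence y) consists only of a's. Write y = a^k, 1 ≤ k ≤ p.
Since 1 ≤ k ≤ p, k divides p!; set t = 1 + p!/k. Then xy^t z has p + (p!/k)·k = p + p! copies of a. Now the a-count is p+p! and (b-count)+1 = (p+p!-1)+1 = p+p!, so i ≠ j+1 fails. So xy^t z = a^{p+p!} b^{p+p!-1} ∉ L.
Contradiction. Therefore L is not regular.

a^{p+p!} b^{p+p!-1}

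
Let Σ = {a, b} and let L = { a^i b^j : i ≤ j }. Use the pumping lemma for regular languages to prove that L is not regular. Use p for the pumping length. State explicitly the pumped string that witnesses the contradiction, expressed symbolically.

a^{p+k} b^p

Assume L is regular. Let p be the pumping length given by the pumping lemma.
Choose w = a^p b^p ∈ L, with |w| = 2p ≥ p.
By the pumping lemma, w = xyz with |xy| ≤ p and |y| ≥ 1.
Since the first p symbols of w are all a's and |xy| ≤ p, y lies entirely in the leading a-block: y = a^k for some k with 1 ≤ k ≤ p.
Consider xy^2z = a^{p+k} b^p. Since k ≥ 1, the a-count p+k exceeds the b-count p, so i ≤ j fails; thus xy^2z ∉ L.
This is a contradiction; hence L is not regular.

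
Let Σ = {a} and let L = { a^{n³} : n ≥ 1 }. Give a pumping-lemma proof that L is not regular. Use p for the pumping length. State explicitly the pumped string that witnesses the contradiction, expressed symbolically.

a^{p³+k}

Toward a contradiction, assume L is regular with pumping length p.
Take w = a^{p³} ∈ L with |w| = p³ ≥ p.
By the pumping lemma, w = xyz with |xy| ≤ p and |y| > 0.
Then y = a^k for some k with 1 ≤ k ≤ p.
Pump with i = 2: xy^2z = a^{p³+k}. Since 1 ≤ k ≤ p, p³ < p³+k ≤ p³+p < p³+3p²+3p+1 = (p+1)³, so p³+k is not a perfect cube. So xy^2z ∉ L.
Contradiction. Therefore L is not regular.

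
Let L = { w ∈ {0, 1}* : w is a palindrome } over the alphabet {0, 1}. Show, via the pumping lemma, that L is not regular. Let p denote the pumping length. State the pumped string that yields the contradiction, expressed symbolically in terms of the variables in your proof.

0^{p+k} 1 0^p

Toward a contradiction, assume L is regular with pumping length p.
Take w = 0^p 1 0^p, a palindrome of length 2p+1 ≥ p.
The pumping lemma gives a decomposition w = xyz where |xy| ≤ p and |y| > 0.
The first p characters of w are 0's, so xy (and hence y) consists only of 0's. Write y = 0^k, 1 ≤ k ≤ p.
Pump with i = 2: xy^2z = 0^{p+k} 1 0^p. Its reverse is 0^p 1 0^{p+k}, which differs from xy^2z since k ≥ 1. So xy^2z is not a palindrome and xy^2z ∉ L.
Contradiction. Therefore L is not regular.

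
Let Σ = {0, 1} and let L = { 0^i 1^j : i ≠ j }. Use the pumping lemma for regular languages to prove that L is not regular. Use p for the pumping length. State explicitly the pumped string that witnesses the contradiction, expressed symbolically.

0^{p+p!} 1^{p+p!}

Suppose for contradiction that L is regular, and let p be the pumping length.
Choose w = 0^p 1^{p+p!}. Since p ≠ p+p!, w ∈ L; and |w| ≥ p.
Write w = xyz as guaranteed by the lemma, with |xy| ≤ p and |y| > 0.
Since the first p symbols of w are all 0's and |xy| ≤ p, y lies entirely in the leading 0-block: y = 0^k for some k with 1 ≤ k ≤ p.
Since 1 ≤ k ≤ p, k divides p!; set t = 1 + p!/k. Then xy^t z has p + (p!/k)·k = p + p! copies of 0. Now the 0-count equals the 1-count, so i ≠ j fails. So xy^t z = 0^{p+p!} 1^{p+p!} ∉ L.
This contradicts the pumping lemma, so L is not regular.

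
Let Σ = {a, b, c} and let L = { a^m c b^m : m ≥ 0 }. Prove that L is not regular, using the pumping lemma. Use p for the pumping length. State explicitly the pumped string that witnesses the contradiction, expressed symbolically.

a^{p+k} c b^p

Assume L is regular; let p be its pumping constant.
Take w = a^p c b^p ∈ L with |w| = 2p+1 ≥ p.
The pumping lemma gives a decomposition w = xyz where |xy| ≤ p and y is nonempty.
Because |xy| ≤ p and w begins with p copies of a, we have y = a^k with 1 ≤ k ≤ p.
Pump with i = 2: xy^2z = a^{p+k} c b^p, which would require p+k = p. But k ≥ 1, so xy^2z ∉ L.
Contradiction. Therefore L is not regular.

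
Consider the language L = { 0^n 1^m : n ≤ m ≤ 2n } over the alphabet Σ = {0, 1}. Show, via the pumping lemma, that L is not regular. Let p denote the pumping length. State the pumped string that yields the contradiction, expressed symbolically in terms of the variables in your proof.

0^{p+k} 1^p

Assume L is regular. Let p be the pumping length given by the pumping lemma.
Take w = 0^p 1^p ∈ L (since p ≤ p ≤ 2p), with |w| = 2p ≥ p.
The pumping lemma gives a decomposition w = xyz where |xy| ≤ p and |y| > 0.
Since the first p symbols of w are all 0's and |xy| ≤ p, y lies entirely in the leading 0-block: y = 0^k for some k with 1 ≤ k ≤ p.
Pump with i = 2: xy^2z = 0^{p+k} 1^p. Now n = p+k > p = m, so the condition n ≤ m fails. Thus xy^2z ∉ L.
Contradiction. Therefore L is not regular.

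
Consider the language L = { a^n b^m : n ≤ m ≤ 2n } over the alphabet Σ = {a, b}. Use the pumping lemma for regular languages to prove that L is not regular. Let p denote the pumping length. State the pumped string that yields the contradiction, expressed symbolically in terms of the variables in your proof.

Toward a contradiction, assume L is regular with pumping length p.
Take w = a^p b^p ∈ L (since p ≤ p ≤ 2p), with |w| = 2p ≥ p.
By the pumping lemma, w = xyz with |xy| ≤ p and |y| > 0.
Since the first p symbols of w are all a's and |xy| ≤ p, y lies entirely in the leading a-block: y = a^k for some k with 1 ≤ k ≤ p.
Pump with i = 2: xy^2z = a^{p+k} b^p. Now n = p+k > p = m, so the condition n ≤ m fails. Thus xy^2z ∉ L.
Contradiction. Therefore L is not regular.

a^{p+k} b^p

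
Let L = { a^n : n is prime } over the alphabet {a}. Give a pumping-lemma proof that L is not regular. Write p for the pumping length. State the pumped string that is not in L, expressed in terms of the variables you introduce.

a^{q(1+k)}

Assume L is regular; let p be its pumping constant.
Let q be a prime with q ≥ p+2 (infinitely many primes exist), and take w = a^q ∈ L with |w| = q ≥ p.
The pumping lemma gives a decomposition w = xyz where |xy| ≤ p and y is nonempty.
Then y = a^k for some k with 1 ≤ k ≤ p.
Since 1 ≤ k ≤ p, |xz| = q-k. Pump with i = q+1: |xy^{q+1}z| = (q-k)+(q+1)k = q+qk = q(1+k), which is composite (both factors ≥ 2). So xy^{q+1}z = a^{q(1+k)} ∉ L.
This contradicts the pumping lemma, so L is not regular.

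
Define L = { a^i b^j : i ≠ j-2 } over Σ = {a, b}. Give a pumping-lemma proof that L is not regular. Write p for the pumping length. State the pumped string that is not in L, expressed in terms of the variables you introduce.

Assume L is regular. Let p be the pumping length given by the pumping lemma.
Choose w = a^p b^{p+p!+2}. Since p ≠ (p+p!+2)-2 = p+p!, w ∈ L; and |w| ≥ p.
Write w = xyz as guaranteed by the lemma, with |xy| ≤ p and y is nonempty.
Because |xy| ≤ p and w begins with p copies of a, we have y = a^k with 1 ≤ k ≤ p.
Since 1 ≤ k ≤ p, k divides p!; set t = 1 + p!/k. Then xy^t z has p + (p!/k)·k = p + p! copies of a. Now the a-count is p+p! and (b-count)-2 = (p+p!+2)-2 = p+p!, so i ≠ j-2 fails. So xy^t z = a^{p+p!} b^{p+p!+2} ∉ L.
This is a contradiction; hence L is not regular.

a^{p+p!} b^{p+p!+2}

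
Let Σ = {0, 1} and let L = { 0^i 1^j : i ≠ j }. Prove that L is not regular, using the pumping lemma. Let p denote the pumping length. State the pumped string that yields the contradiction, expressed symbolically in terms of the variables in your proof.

Suppose for contradiction that L is regular, and let p be the pumping length.
Choose w = 0^p 1^{p+p!}. Since p ≠ p+p!, w ∈ L; and |w| ≥ p.
By the pumping lemma, w = xyz with |xy| ≤ p and |y| > 0.
Since the first p symbols of w are all 0's and |xy| ≤ p, y lies entirely in the leading 0-block: y = 0^k for some k with 1 ≤ k ≤ p.
Since 1 ≤ k ≤ p, k divides p!; set t = 1 + p!/k. Then xy^t z has p + (p!/k)·k = p + p! copies of 0. Now the 0-count equals the 1-count, so i ≠ j fails. So xy^t z = 0^{p+p!} 1^{p+p!} ∉ L.
This contradicts the pumping lemma, so L is not regular.

0^{p+p!} 1^{p+p!}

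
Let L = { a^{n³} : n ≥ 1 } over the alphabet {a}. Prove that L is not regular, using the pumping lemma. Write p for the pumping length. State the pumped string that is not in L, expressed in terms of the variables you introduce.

a^{p³+k}

Toward a contradiction, assume L is regular with pumping length p.
Take w = a^{p³} ∈ L with |w| = p³ ≥ p.
The pumping lemma gives a decomposition w = xyz where |xy| ≤ p and y is nonempty.
Then y = a^k for some k with 1 ≤ k ≤ p.
Pump with i = 2: xy^2z = a^{p³+k}. Since 1 ≤ k ≤ p, p³ < p³+k ≤ p³+p < p³+3p²+3p+1 = (p+1)³, so p³+k is not a perfect cube. So xy^2z ∉ L.
Contradiction. Therefore L is not regular.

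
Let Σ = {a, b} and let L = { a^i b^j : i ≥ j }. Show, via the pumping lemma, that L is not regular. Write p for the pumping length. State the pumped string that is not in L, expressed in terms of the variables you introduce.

Assume L is regular; let p be its pumping constant.
Choose w = a^p b^p ∈ L, with |w| = 2p ≥ p.
Write w = xyz as guaranteed by the lemma, with |xy| ≤ p and |y| > 0.
Since the first p symbols of w are all a's and |xy| ≤ p, y lies entirely in the leading a-block: y = a^k for some k with 1 ≤ k ≤ p.
Consider xy^0z = xz = a^{p-k} b^p. Since k ≥ 1, the a-count p-k is less than p, so i ≥ j fails; thus xz ∉ L.
This is a contradiction; hence L is not regular.

a^{p-k} b^p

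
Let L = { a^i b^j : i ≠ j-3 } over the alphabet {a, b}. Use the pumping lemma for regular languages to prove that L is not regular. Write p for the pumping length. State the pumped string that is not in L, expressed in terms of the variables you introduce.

Suppose for contradiction that L is regular, and let p be the pumping length.
Choose w = a^p b^{p+p!+3}. Since p ≠ (p+p!+3)-3 = p+p!, w ∈ L; and |w| ≥ p.
Write w = xyz as guaranteed by the lemma, with |xy| ≤ p and |y| ≥ 1.
Since the first p symbols of w are all a's and |xy| ≤ p, y lies entirely in the leading a-block: y = a^k for some k with 1 ≤ k ≤ p.
Since 1 ≤ k ≤ p, k divides p!; set t = 1 + p!/k. Then xy^t z has p + (p!/k)·k = p + p! copies of a. Now the a-count is p+p! and (b-count)-3 = (p+p!+3)-3 = p+p!, so i ≠ j-3 fails. So xy^t z = a^{p+p!} b^{p+p!+3} ∉ L.
This is a contradiction; hence L is not regular.

a^{p+p!} b^{p+p!+3}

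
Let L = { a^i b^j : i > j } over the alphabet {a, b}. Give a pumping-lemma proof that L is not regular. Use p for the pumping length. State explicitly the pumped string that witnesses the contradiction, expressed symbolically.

a^{p+1-k} b^p

Suppose for contradiction that L is regular, and let p be the pumping length.
Choose w = a^{p+1} b^p ∈ L, with |w| = 2p+1 ≥ p.
The pumping lemma gives a decomposition w = xyz where |xy| ≤ p and |y| > 0.
The first p characters of w are a's, so xy (and hence y) consists only of a's. Write y = a^k, 1 ≤ k ≤ p.
Consider xy^0z = xz = a^{p+1-k} b^p. Since k ≥ 1, the a-count p+1-k is at most p, so i > j fails; thus xz ∉ L.
This contradicts the pumping lemma, so L is not regular.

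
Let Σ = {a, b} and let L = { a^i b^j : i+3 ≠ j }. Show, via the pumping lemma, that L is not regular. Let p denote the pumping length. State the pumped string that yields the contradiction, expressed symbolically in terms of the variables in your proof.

a^{p+p!} b^{p+p!+3}

Assume L is regular. Let p be the pumping length given by the pumping lemma.
Choose w = a^p b^{p+p!+3}. Since p ≠ (p+p!+3)-3 = p+p!, w ∈ L; and |w| ≥ p.
By the pumping lemma, w = xyz with |xy| ≤ p and |y| ≥ 1.
The first p characters of w are a's, so xy (and hence y) consists only of a's. Write y = a^k, 1 ≤ k ≤ p.
Since 1 ≤ k ≤ p, k divides p!; set t = 1 + p!/k. Then xy^t z has p + (p!/k)·k = p + p! copies of a. Now the a-count is p+p! and (b-count)-3 = (p+p!+3)-3 = p+p!, so i+3 ≠ j fails. So xy^t z = a^{p+p!} b^{p+p!+3} ∉ L.
This is a contradiction; hence L is not regular.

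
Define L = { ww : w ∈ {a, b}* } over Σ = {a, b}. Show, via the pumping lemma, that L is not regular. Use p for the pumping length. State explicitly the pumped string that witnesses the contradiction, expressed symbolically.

Assume L is regular; let p be its pumping constant.
Take w = a^p b^p a^p b^p = uu where u = a^pb^p; then w ∈ L and |w| = 4p ≥ p.
The pumping lemma gives a decomposition w = xyz where |xy| ≤ p and |y| > 0.
Since the first p symbols of w are all a's and |xy| ≤ p, y lies entirely in the leading a-block: y = a^k for some k with 1 ≤ k ≤ p.
Pump with i = 2: xy^2z = a^{p+k} b^p a^p b^p, of length 4p+k. Suppose this equals vv. The string starts with a and ends with b, so v does too; thus the boundary between the two copies of v is a b→a transition. There is exactly one such transition, at position 2p+k, so |v| = 2p+k and |vv| = 4p+2k ≠ 4p+k since k ≥ 1. So xy^2z ∉ L.
This contradicts the pumping lemma, so L is not regular.

a^{p+k} b^p a^p b^p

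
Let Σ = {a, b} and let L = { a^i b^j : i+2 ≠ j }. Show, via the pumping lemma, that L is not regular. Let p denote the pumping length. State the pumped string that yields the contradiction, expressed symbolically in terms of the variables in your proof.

Suppose for contradiction that L is regular, and let p be the pumping length.
Choose w = a^p b^{p+p!+2}. Since p ≠ (p+p!+2)-2 = p+p!, w ∈ L; and |w| ≥ p.
The pumping lemma gives a decomposition w = xyz where |xy| ≤ p and |y| > 0.
The first p characters of w are a's, so xy (and hence y) consists only of a's. Write y = a^k, 1 ≤ k ≤ p.
Since 1 ≤ k ≤ p, k divides p!; set t = 1 + p!/k. Then xy^t z has p + (p!/k)·k = p + p! copies of a. Now the a-count is p+p! and (b-count)-2 = (p+p!+2)-2 = p+p!, so i+2 ≠ j fails. So xy^t z = a^{p+p!} b^{p+p!+2} ∉ L.
This contradicts the pumping lemma, so L is not regular.

a^{p+p!} b^{p+p!+2}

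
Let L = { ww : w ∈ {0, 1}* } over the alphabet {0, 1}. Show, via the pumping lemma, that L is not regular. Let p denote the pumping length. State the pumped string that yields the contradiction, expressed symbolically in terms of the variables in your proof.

Suppose for contradiction that L is regular, and let p be the pumping length.
Take w = 0^p 1^p 0^p 1^p = uu where u = 0^p1^p; then w ∈ L and |w| = 4p ≥ p.
The pumping lemma gives a decomposition w = xyz where |xy| ≤ p and y is nonempty.
The first p characters of w are 0's, so xy (and hence y) consists only of 0's. Write y = 0^k, 1 ≤ k ≤ p.
Pump with i = 2: xy^2z = 0^{p+k} 1^p 0^p 1^p, of length 4p+k. Suppose this equals vv. The string starts with 0 and ends with 1, so v does too; thus the boundary between the two copies of v is a 1→0 transition. There is exactly one such transition, at position 2p+k, so |v| = 2p+k and |vv| = 4p+2k ≠ 4p+k since k ≥ 1. So xy^2z ∉ L.
This contradicts the pumping lemma, so L is not regular.

0^{p+k} 1^p 0^p 1^p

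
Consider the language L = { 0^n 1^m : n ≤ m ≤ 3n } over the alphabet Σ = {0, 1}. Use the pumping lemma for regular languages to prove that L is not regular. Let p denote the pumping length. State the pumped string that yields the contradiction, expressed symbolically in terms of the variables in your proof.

0^{p+k} 1^p

Assume L is regular. Let p be the pumping length given by the pumping lemma.
Take w = 0^p 1^p ∈ L (since p ≤ p ≤ 3p), with |w| = 2p ≥ p.
By the pumping lemma, w = xyz with |xy| ≤ p and |y| > 0.
Because |xy| ≤ p and w begins with p copies of 0, we have y = 0^k with 1 ≤ k ≤ p.
Pump with i = 2: xy^2z = 0^{p+k} 1^p. Now n = p+k > p = m, so the condition n ≤ m fails. Thus xy^2z ∉ L.
This is a contradiction; hence L is not regular.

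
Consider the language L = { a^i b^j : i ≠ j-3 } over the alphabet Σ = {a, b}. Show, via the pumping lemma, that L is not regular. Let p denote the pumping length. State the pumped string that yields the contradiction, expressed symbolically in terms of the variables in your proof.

Toward a contradiction, assume L is regular with pumping length p.
Choose w = a^p b^{p+p!+3}. Since p ≠ (p+p!+3)-3 = p+p!, w ∈ L; and |w| ≥ p.
Write w = xyz as guaranteed by the lemma, with |xy| ≤ p and |y| > 0.
The first p characters of w are a's, so xy (and hence y) consists only of a's. Write y = a^k, 1 ≤ k ≤ p.
Since 1 ≤ k ≤ p, k divides p!; set t = 1 + p!/k. Then xy^t z has p + (p!/k)·k = p + p! copies of a. Now the a-count is p+p! and (b-count)-3 = (p+p!+3)-3 = p+p!, so i ≠ j-3 fails. So xy^t z = a^{p+p!} b^{p+p!+3} ∉ L.
Contradiction. Therefore L is not regular.

a^{p+p!} b^{p+p!+3}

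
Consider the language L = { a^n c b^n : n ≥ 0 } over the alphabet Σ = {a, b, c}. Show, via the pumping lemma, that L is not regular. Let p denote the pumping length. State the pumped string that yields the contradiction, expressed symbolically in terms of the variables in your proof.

Suppose for contradiction that L is regular, and let p be the pumping length.
Take w = a^p c b^p ∈ L with |w| = 2p+1 ≥ p.
The pumping lemma gives a decomposition w = xyz where |xy| ≤ p and |y| ≥ 1.
The first p characters of w are a's, so xy (and hence y) consists only of a's. Write y = a^k, 1 ≤ k ≤ p.
Pump with i = 2: xy^2z = a^{p+k} c b^p, which would require p+k = p. But k ≥ 1, so xy^2z ∉ L.
This is a contradiction; hence L is not regular.

a^{p+k} c b^p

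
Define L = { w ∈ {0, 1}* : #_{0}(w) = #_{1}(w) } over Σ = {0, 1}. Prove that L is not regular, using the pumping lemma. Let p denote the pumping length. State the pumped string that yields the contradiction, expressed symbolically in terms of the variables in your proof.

Assume L is regular; let p be its pumping constant.
Choose w = 0^p 1^p ∈ L with |w| = 2p ≥ p.
Write w = xyz as guaranteed by the lemma, with |xy| ≤ p and y is nonempty.
The first p characters of w are 0's, so xy (and hence y) consists only of 0's. Write y = 0^k, 1 ≤ k ≤ p.
Pump with i = 2: xy^2z = 0^{p+k} 1^p has p+k occurrences of 0 but only p of 1. Since k ≥ 1 the counts differ, so xy^2z ∉ L.
Contradiction. Therefore L is not regular.

0^{p+k} 1^p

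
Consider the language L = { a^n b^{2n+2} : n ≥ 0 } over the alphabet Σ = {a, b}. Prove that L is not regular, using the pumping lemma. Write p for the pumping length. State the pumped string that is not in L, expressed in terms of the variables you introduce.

a^{p+k} b^{2p+2}

Assume L is regular; let p be its pumping constant.
Let w = a^p b^{2p+2} ∈ L; note |w| = 3p+2 ≥ p.
By the pumping lemma, w = xyz with |xy| ≤ p and y is nonempty.
Since the first p symbols of w are all a's and |xy| ≤ p, y lies entirely in the leading a-block: y = a^k for some k with 1 ≤ k ≤ p.
Pump with i = 2: xy^2z = a^{p+k} b^{2p+2}. For this to lie in L we would need 2p+2 = 2(p+k)+2, which forces k = 0. But k ≥ 1, so xy^2z ∉ L.
This contradicts the pumping lemma, so L is not regular.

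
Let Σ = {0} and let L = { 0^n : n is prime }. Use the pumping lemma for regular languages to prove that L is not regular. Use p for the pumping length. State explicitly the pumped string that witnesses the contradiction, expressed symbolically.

0^{q(1+k)}

Assume L is regular. Let p be the pumping length given by the pumping lemma.
Let q be a prime with q ≥ p+2 (infinitely many primes exist), and take w = 0^q ∈ L with |w| = q ≥ p.
Write w = xyz as guaranteed by the lemma, with |xy| ≤ p and |y| > 0.
Then y = 0^k for some k with 1 ≤ k ≤ p.
Since 1 ≤ k ≤ p, |xz| = q-k. Pump with i = q+1: |xy^{q+1}z| = (q-k)+(q+1)k = q+qk = q(1+k), which is composite (both factors ≥ 2). So xy^{q+1}z = 0^{q(1+k)} ∉ L.
This contradicts the pumping lemma, so L is not regular.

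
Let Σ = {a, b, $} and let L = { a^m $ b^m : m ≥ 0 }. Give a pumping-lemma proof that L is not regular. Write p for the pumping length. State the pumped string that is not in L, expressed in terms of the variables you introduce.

Assume L is regular; let p be its pumping constant.
Take w = a^p $ b^p ∈ L with |w| = 2p+1 ≥ p.
The pumping lemma gives a decomposition w = xyz where |xy| ≤ p and |y| ≥ 1.
The first p characters of w are a's, so xy (and hence y) consists only of a's. Write y = a^k, 1 ≤ k ≤ p.
Pump with i = 2: xy^2z = a^{p+k} $ b^p, which would require p+k = p. But k ≥ 1, so xy^2z ∉ L.
This is a contradiction; hence L is not regular.

a^{p+k} $ b^p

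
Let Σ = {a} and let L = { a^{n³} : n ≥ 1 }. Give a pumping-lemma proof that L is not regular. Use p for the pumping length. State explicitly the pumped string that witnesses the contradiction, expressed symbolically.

Assume L is regular; let p be its pumping constant.
Take w = a^{p³} ∈ L with |w| = p³ ≥ p.
The pumping lemma gives a decomposition w = xyz where |xy| ≤ p and |y| > 0.
Then y = a^k for some k with 1 ≤ k ≤ p.
Pump with i = 2: xy^2z = a^{p³+k}. Since 1 ≤ k ≤ p, p³ < p³+k ≤ p³+p < p³+3p²+3p+1 = (p+1)³, so p³+k is not a perfect cube. So xy^2z ∉ L.
Contradiction. Therefore L is not regular.

a^{p³+k}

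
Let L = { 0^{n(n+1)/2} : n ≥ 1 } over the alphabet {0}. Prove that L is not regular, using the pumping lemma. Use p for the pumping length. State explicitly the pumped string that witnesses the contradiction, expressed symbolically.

Toward a contradiction, assume L is regular with pumping length p.
Take w = 0^{p(p+1)/2} ∈ L with |w| = p(p+1)/2 ≥ p.
By the pumping lemma, w = xyz with |xy| ≤ p and |y| > 0.
Then y = 0^k for some k with 1 ≤ k ≤ p.
Pump with i = 2: xy^2z = 0^{p(p+1)/2+k}. Since 1 ≤ k ≤ p, p(p+1)/2 < p(p+1)/2+k ≤ p(p+1)/2+p < (p+1)(p+2)/2, so p(p+1)/2+k is strictly between consecutive triangular numbers. So xy^2z ∉ L.
Contradiction. Therefore L is not regular.

0^{p(p+1)/2+k}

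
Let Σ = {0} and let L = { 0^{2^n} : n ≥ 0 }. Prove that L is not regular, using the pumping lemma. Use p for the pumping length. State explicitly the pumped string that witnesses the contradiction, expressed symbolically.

Assume L is regular. Let p be the pumping length given by the pumping lemma.
Take w = 0^{2^p} ∈ L with |w| = 2^p ≥ p.
Write w = xyz as guaranteed by the lemma, with |xy| ≤ p and |y| > 0.
Then y = 0^k for some k with 1 ≤ k ≤ p.
Pump with i = 2: xy^2z = 0^{2^p+k}. Since 1 ≤ k ≤ p < 2^p, we have 2^p < 2^p+k < 2^{p+1}, so 2^p+k is not a power of 2. So xy^2z ∉ L.
This is a contradiction; hence L is not regular.

0^{2^p+k}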